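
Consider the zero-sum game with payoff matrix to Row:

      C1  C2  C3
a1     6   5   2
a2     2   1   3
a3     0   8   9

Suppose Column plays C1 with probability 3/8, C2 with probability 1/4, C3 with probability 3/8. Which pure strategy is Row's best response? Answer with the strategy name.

Expected payoff of a1: (3/8)·6 + (1/4)·5 + (3/8)·2 = 17/4.
Expected payoff of a2: (3/8)·2 + (1/4)·1 + (3/8)·3 = 17/8.
Expected payoff of a3: (3/8)·0 + (1/4)·8 + (3/8)·9 = 43/8.
The largest is 43/8, so Row's best response is a3.

a3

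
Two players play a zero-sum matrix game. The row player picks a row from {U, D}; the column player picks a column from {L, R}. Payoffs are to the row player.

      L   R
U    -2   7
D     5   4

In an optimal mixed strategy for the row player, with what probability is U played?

Row minima: U → -2, D → 4; maximin = 4.
Column maxima: L → 5, R → 7; minimax = 5.
4 ≠ 5, so there is no saddle point; optimal play is mixed.
Let the row player play U with probability p. Expected payoff against L: (-2)p + 5(1−p) = −7p + 5; against R: 7p + 4(1−p) = 3p + 4.
Setting these equal: −7p + 5 = 3p + 4 ⇒ −10p = -1 ⇒ p = 1/10, and the value is (-7)·(1/10) + 5 = 43/10.
For the column player: with q = P(L), equating U's and D's payoffs gives −9q + 7 = q + 4 ⇒ q = 3/10.

1/10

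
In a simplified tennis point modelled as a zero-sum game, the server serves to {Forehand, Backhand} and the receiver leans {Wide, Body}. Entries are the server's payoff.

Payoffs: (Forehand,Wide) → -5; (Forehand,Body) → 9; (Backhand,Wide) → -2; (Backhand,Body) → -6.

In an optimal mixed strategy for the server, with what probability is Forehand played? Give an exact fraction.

Row minima: Forehand → -5, Backhand → -6; maximin = -5.
Column maxima: Wide → -2, Body → 9; minimax = -2.
-5 ≠ -2, so there is no saddle point; optimal play is mixed.
Let the server play Forehand with probability p. Expected payoff against Wide: (-5)p + (-2)(1−p) = −3p − 2; against Body: 9p + (-6)(1−p) = 15p − 6.
Setting these equal: −3p − 2 = 15p − 6 ⇒ −18p = -4 ⇒ p = 2/9, and the value is (-3)·(2/9) − 2 = -8/3.
For the receiver: with q = P(Wide), equating Forehand's and Backhand's payoffs gives −14q + 9 = 4q − 6 ⇒ q = 5/6.

2/9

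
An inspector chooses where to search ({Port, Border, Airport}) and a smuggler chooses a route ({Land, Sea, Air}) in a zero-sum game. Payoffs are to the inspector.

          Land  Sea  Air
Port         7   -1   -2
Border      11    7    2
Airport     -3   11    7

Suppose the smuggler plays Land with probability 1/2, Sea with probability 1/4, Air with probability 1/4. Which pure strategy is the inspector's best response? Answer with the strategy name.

Border

Expected payoff of Port: (1/2)·7 + (1/4)·(-1) + (1/4)·(-2) = 11/4.
Expected payoff of Border: (1/2)·11 + (1/4)·7 + (1/4)·2 = 31/4.
Expected payoff of Airport: (1/2)·(-3) + (1/4)·11 + (1/4)·7 = 3.
The largest is 31/4, so the inspector's best response is Border.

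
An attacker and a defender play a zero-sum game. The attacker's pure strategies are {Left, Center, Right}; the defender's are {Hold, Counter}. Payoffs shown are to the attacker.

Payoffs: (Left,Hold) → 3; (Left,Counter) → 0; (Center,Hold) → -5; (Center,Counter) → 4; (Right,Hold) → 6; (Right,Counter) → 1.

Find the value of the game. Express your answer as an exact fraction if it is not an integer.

29/14

Row minima: Left → 0, Center → -5, Right → 1; maximin = 1.
Column maxima: Hold → 6, Counter → 4; minimax = 4.
1 ≠ 4, so there is no saddle point; optimal play is mixed.
Left is strictly dominated by Right, so the attacker never plays it.
On the remaining 2×2 (Center, Right vs Hold, Counter):
Let the attacker play Center with probability p. Expected payoff against Hold: (-5)p + 6(1−p) = −11p + 6; against Counter: 4p + 1(1−p) = 3p + 1.
Setting these equal: −11p + 6 = 3p + 1 ⇒ −14p = -5 ⇒ p = 5/14, and the value is (-11)·(5/14) + 6 = 29/14.
For the defender: with q = P(Hold), equating Center's and Right's payoffs gives −9q + 4 = 5q + 1 ⇒ q = 3/14.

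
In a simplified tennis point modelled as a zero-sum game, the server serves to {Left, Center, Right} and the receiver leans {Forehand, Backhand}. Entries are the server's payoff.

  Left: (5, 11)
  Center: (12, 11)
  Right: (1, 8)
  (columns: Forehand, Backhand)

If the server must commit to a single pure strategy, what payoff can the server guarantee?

11

Row minima: Left → 5, Center → 11, Right → 1.
The best of these is 11.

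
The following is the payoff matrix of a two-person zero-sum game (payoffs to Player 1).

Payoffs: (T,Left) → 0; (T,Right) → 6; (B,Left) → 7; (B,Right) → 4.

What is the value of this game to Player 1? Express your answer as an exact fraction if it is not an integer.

Row minima: T → 0, B → 4; maximin = 4.
Column maxima: Left → 7, Right → 6; minimax = 6.
4 ≠ 6, so there is no saddle point; optimal play is mixed.
Let Player 1 play T with probability p. Expected payoff against Left: 0p + 7(1−p) = −7p + 7; against Right: 6p + 4(1−p) = 2p + 4.
Setting these equal: −7p + 7 = 2p + 4 ⇒ −9p = -3 ⇒ p = 1/3, and the value is (-7)·(1/3) + 7 = 14/3.
For Player 2: with q = P(Left), equating T's and B's payoffs gives −6q + 6 = 3q + 4 ⇒ q = 2/9.

14/3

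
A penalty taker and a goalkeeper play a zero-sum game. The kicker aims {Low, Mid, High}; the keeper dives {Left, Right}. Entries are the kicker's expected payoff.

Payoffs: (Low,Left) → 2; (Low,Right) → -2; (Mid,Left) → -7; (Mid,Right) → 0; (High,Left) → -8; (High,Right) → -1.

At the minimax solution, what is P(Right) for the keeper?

9/11

Row minima: Low → -2, Mid → -7, High → -8; maximin = -2.
Column maxima: Left → 2, Right → 0; minimax = 0.
-2 ≠ 0, so there is no saddle point; optimal play is mixed.
High is strictly dominated by Mid, so the kicker never plays it.
On the remaining 2×2 (Low, Mid vs Left, Right):
Let the kicker play Low with probability p. Expected payoff against Left: 2p + (-7)(1−p) = 9p − 7; against Right: (-2)p + 0(1−p) = −2p.
Setting these equal: 9p − 7 = −2p ⇒ 11p = 7 ⇒ p = 7/11, and the value is (9)·(7/11) − 7 = -14/11.
For the keeper: with q = P(Left), equating Low's and Mid's payoffs gives 4q − 2 = −7q ⇒ q = 2/11.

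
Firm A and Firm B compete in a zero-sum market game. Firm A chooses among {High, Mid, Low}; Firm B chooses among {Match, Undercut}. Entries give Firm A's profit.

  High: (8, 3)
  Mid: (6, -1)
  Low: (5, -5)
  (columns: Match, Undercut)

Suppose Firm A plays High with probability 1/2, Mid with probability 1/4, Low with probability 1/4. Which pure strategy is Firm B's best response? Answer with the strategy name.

Undercut

If Firm B plays Match, Firm A's expected payoff is (1/2)·8 + (1/4)·6 + (1/4)·5 = 27/4.
If Firm B plays Undercut, Firm A's expected payoff is (1/2)·3 + (1/4)·(-1) + (1/4)·(-5) = 0.
Firm B minimizes Firm A's payoff; the smallest is 0, so the best response is Undercut.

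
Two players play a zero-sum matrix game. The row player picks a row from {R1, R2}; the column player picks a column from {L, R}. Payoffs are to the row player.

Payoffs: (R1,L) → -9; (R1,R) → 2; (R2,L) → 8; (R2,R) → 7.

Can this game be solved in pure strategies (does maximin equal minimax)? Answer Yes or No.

Yes

Row minima: R1 → -9, R2 → 7; maximin = 7.
Column maxima: L → 8, R → 7; minimax = 7.
maximin = minimax = 7, so a saddle point exists.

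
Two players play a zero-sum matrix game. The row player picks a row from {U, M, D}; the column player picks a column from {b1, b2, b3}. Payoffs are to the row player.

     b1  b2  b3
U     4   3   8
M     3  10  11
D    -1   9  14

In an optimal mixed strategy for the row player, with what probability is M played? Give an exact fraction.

Row minima: U → 3, M → 3, D → -1; maximin = 3.
Column maxima: b1 → 4, b2 → 10, b3 → 14; minimax = 4.
3 ≠ 4, so there is no saddle point; optimal play is mixed.
b3 is strictly dominated by b1 (it gives the row player strictly more in every row), so the column player never plays it.
With b3 eliminated, D is strictly dominated by M (M gives the row player strictly more in every remaining column), so the row player never plays it.
On the remaining 2×2 (U, M vs b1, b2):
Let the row player play U with probability p. Expected payoff against b1: 4p + 3(1−p) = p + 3; against b2: 3p + 10(1−p) = −7p + 10.
Setting these equal: p + 3 = −7p + 10 ⇒ 8p = 7 ⇒ p = 7/8, and the value is (1)·(7/8) + 3 = 31/8.
For the column player: with q = P(b1), equating U's and M's payoffs gives q + 3 = −7q + 10 ⇒ q = 7/8.

1/8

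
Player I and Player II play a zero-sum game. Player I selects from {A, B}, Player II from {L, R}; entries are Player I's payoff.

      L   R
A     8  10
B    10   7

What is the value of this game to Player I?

44/5

Row minima: A → 8, B → 7; maximin = 8.
Column maxima: L → 10, R → 10; minimax = 10.
8 ≠ 10, so there is no saddle point; optimal play is mixed.
Let Player I play A with probability p. Expected payoff against L: 8p + 10(1−p) = −2p + 10; against R: 10p + 7(1−p) = 3p + 7.
Setting these equal: −2p + 10 = 3p + 7 ⇒ −5p = -3 ⇒ p = 3/5, and the value is (-2)·(3/5) + 10 = 44/5.
For Player II: with q = P(L), equating A's and B's payoffs gives −2q + 10 = 3q + 7 ⇒ q = 3/5.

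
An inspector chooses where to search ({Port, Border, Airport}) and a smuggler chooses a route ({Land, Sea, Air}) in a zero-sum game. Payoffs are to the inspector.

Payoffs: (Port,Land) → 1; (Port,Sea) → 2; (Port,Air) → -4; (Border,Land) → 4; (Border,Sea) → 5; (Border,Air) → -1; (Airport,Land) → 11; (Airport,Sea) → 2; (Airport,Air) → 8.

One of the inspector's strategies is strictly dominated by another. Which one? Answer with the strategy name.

Port

Border gives a strictly higher payoff than Port against every column: 4 > 1, 5 > 2, -1 > -4.
So Port is strictly dominated and the inspector never plays it.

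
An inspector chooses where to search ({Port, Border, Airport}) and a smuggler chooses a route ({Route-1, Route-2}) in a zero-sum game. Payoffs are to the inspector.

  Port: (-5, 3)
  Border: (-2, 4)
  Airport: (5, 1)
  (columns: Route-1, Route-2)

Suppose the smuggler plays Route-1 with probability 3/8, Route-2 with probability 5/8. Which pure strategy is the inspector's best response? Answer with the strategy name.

Expected payoff of Port: (3/8)·(-5) + (5/8)·3 = 0.
Expected payoff of Border: (3/8)·(-2) + (5/8)·4 = 7/4.
Expected payoff of Airport: (3/8)·5 + (5/8)·1 = 5/2.
The largest is 5/2, so the inspector's best response is Airport.

Airport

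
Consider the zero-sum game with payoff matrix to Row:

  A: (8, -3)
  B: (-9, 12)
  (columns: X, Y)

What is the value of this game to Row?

69/32

Row minima: A → -3, B → -9; maximin = -3.
Column maxima: X → 8, Y → 12; minimax = 8.
-3 ≠ 8, so there is no saddle point; optimal play is mixed.
Let Row play A with probability p. Expected payoff against X: 8p + (-9)(1−p) = 17p − 9; against Y: (-3)p + 12(1−p) = −15p + 12.
Setting these equal: 17p − 9 = −15p + 12 ⇒ 32p = 21 ⇒ p = 21/32, and the value is (17)·(21/32) − 9 = 69/32.
For Column: with q = P(X), equating A's and B's payoffs gives 11q − 3 = −21q + 12 ⇒ q = 15/32.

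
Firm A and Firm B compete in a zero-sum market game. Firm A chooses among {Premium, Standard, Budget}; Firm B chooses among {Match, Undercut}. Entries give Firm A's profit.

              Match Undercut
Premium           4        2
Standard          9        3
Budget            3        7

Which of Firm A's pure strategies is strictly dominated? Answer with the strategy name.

Premium

Standard gives a strictly higher payoff than Premium against every column: 9 > 4, 3 > 2.
So Premium is strictly dominated and Firm A never plays it.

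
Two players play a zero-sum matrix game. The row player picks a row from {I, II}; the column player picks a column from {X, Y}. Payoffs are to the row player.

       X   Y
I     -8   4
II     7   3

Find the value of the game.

13/4

Row minima: I → -8, II → 3; maximin = 3.
Column maxima: X → 7, Y → 4; minimax = 4.
3 ≠ 4, so there is no saddle point; optimal play is mixed.
Let the row player play I with probability p. Expected payoff against X: (-8)p + 7(1−p) = −15p + 7; against Y: 4p + 3(1−p) = p + 3.
Setting these equal: −15p + 7 = p + 3 ⇒ −16p = -4 ⇒ p = 1/4, and the value is (-15)·(1/4) + 7 = 13/4.
For the column player: with q = P(X), equating I's and II's payoffs gives −12q + 4 = 4q + 3 ⇒ q = 1/16.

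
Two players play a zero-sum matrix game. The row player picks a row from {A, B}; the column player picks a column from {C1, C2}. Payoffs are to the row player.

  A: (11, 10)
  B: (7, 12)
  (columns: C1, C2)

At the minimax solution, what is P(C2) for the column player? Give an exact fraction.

Row minima: A → 10, B → 7; maximin = 10.
Column maxima: C1 → 11, C2 → 12; minimax = 11.
10 ≠ 11, so there is no saddle point; optimal play is mixed.
Let the row player play A with probability p. Expected payoff against C1: 11p + 7(1−p) = 4p + 7; against C2: 10p + 12(1−p) = −2p + 12.
Setting these equal: 4p + 7 = −2p + 12 ⇒ 6p = 5 ⇒ p = 5/6, and the value is (4)·(5/6) + 7 = 31/3.
For the column player: with q = P(C1), equating A's and B's payoffs gives q + 10 = −5q + 12 ⇒ q = 1/3.

2/3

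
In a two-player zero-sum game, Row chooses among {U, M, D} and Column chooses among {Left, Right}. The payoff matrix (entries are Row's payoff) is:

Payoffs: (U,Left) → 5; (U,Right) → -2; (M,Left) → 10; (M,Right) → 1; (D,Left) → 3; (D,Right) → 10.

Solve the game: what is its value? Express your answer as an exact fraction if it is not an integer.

Row minima: U → -2, M → 1, D → 3; maximin = 3.
Column maxima: Left → 10, Right → 10; minimax = 10.
3 ≠ 10, so there is no saddle point; optimal play is mixed.
U is strictly dominated by M, so Row never plays it.
On the remaining 2×2 (M, D vs Left, Right):
Let Row play M with probability p. Expected payoff against Left: 10p + 3(1−p) = 7p + 3; against Right: 1p + 10(1−p) = −9p + 10.
Setting these equal: 7p + 3 = −9p + 10 ⇒ 16p = 7 ⇒ p = 7/16, and the value is (7)·(7/16) + 3 = 97/16.
For Column: with q = P(Left), equating M's and D's payoffs gives 9q + 1 = −7q + 10 ⇒ q = 9/16.

97/16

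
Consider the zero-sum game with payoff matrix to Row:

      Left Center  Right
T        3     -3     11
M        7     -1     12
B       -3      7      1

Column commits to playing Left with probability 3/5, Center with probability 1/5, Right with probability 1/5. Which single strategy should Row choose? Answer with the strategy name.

Expected payoff of T: (3/5)·3 + (1/5)·(-3) + (1/5)·11 = 17/5.
Expected payoff of M: (3/5)·7 + (1/5)·(-1) + (1/5)·12 = 32/5.
Expected payoff of B: (3/5)·(-3) + (1/5)·7 + (1/5)·1 = -1/5.
The largest is 32/5, so Row's best response is M.

M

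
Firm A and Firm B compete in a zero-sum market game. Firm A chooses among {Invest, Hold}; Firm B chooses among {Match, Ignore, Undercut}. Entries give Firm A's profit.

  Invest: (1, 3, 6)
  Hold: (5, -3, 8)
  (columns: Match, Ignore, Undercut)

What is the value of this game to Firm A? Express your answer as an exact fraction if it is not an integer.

9/5

Row minima: Invest → 1, Hold → -3; maximin = 1.
Column maxima: Match → 5, Ignore → 3, Undercut → 8; minimax = 3.
1 ≠ 3, so there is no saddle point; optimal play is mixed.
Undercut is strictly dominated by Match (it gives Firm A strictly more in every row), so Firm B never plays it.
On the remaining 2×2 (Invest, Hold vs Match, Ignore):
Let Firm A play Invest with probability p. Expected payoff against Match: 1p + 5(1−p) = −4p + 5; against Ignore: 3p + (-3)(1−p) = 6p − 3.
Setting these equal: −4p + 5 = 6p − 3 ⇒ −10p = -8 ⇒ p = 4/5, and the value is (-4)·(4/5) + 5 = 9/5.
For Firm B: with q = P(Match), equating Invest's and Hold's payoffs gives −2q + 3 = 8q − 3 ⇒ q = 3/5.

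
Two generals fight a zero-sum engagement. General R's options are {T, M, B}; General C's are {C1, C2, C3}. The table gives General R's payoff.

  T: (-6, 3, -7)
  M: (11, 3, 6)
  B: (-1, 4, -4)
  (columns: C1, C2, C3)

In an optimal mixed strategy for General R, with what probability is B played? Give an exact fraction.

3/11

Row minima: T → -7, M → 3, B → -4; maximin = 3.
Column maxima: C1 → 11, C2 → 4, C3 → 6; minimax = 4.
3 ≠ 4, so there is no saddle point; optimal play is mixed.
T is strictly dominated by B, so General R never plays it.
C1 is strictly dominated by C3 (it gives General R strictly more in every row), so General C never plays it.
On the remaining 2×2 (M, B vs C2, C3):
Let General R play M with probability p. Expected payoff against C2: 3p + 4(1−p) = −p + 4; against C3: 6p + (-4)(1−p) = 10p − 4.
Setting these equal: −p + 4 = 10p − 4 ⇒ −11p = -8 ⇒ p = 8/11, and the value is (-1)·(8/11) + 4 = 36/11.
For General C: with q = P(C2), equating M's and B's payoffs gives −3q + 6 = 8q − 4 ⇒ q = 10/11.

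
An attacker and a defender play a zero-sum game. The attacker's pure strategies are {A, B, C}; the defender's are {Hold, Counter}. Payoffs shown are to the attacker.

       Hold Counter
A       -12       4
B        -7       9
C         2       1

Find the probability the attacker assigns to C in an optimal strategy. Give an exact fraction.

Row minima: A → -12, B → -7, C → 1; maximin = 1.
Column maxima: Hold → 2, Counter → 9; minimax = 2.
1 ≠ 2, so there is no saddle point; optimal play is mixed.
A is strictly dominated by B, so the attacker never plays it.
On the remaining 2×2 (B, C vs Hold, Counter):
Let the attacker play B with probability p. Expected payoff against Hold: (-7)p + 2(1−p) = −9p + 2; against Counter: 9p + 1(1−p) = 8p + 1.
Setting these equal: −9p + 2 = 8p + 1 ⇒ −17p = -1 ⇒ p = 1/17, and the value is (-9)·(1/17) + 2 = 25/17.
For the defender: with q = P(Hold), equating B's and C's payoffs gives −16q + 9 = q + 1 ⇒ q = 8/17.

16/17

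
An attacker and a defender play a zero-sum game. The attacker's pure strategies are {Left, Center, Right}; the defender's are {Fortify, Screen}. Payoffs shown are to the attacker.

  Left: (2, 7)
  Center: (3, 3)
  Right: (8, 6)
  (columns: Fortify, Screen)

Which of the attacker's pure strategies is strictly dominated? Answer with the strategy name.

Center

Right gives a strictly higher payoff than Center against every column: 8 > 3, 6 > 3.
So Center is strictly dominated and the attacker never plays it.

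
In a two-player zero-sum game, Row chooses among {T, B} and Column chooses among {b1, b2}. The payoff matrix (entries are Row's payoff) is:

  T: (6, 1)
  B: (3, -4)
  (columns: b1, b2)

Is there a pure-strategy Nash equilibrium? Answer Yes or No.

Row minima: T → 1, B → -4; maximin = 1.
Column maxima: b1 → 6, b2 → 1; minimax = 1.
maximin = minimax = 1, so a saddle point exists.

Yes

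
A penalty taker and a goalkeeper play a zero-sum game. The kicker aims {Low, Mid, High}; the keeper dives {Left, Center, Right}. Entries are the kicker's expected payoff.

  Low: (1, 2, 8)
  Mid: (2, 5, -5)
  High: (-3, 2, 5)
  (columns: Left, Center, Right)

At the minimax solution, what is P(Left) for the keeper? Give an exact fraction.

13/14

Row minima: Low → 1, Mid → -5, High → -3; maximin = 1.
Column maxima: Left → 2, Center → 5, Right → 8; minimax = 2.
1 ≠ 2, so there is no saddle point; optimal play is mixed.
Center is strictly dominated by Left (it gives the kicker strictly more in every row), so the keeper never plays it.
With Center eliminated, High is strictly dominated by Low (Low gives the kicker strictly more in every remaining column), so the kicker never plays it.
On the remaining 2×2 (Low, Mid vs Left, Right):
Let the kicker play Low with probability p. Expected payoff against Left: 1p + 2(1−p) = −p + 2; against Right: 8p + (-5)(1−p) = 13p − 5.
Setting these equal: −p + 2 = 13p − 5 ⇒ −14p = -7 ⇒ p = 1/2, and the value is (-1)·(1/2) + 2 = 3/2.
For the keeper: with q = P(Left), equating Low's and Mid's payoffs gives −7q + 8 = 7q − 5 ⇒ q = 13/14.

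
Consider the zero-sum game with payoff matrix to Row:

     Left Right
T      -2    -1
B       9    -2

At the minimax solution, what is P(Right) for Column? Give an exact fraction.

Row minima: T → -2, B → -2; maximin = -2.
Column maxima: Left → 9, Right → -1; minimax = -1.
-2 ≠ -1, so there is no saddle point; optimal play is mixed.
Let Row play T with probability p. Expected payoff against Left: (-2)p + 9(1−p) = −11p + 9; against Right: (-1)p + (-2)(1−p) = p − 2.
Setting these equal: −11p + 9 = p − 2 ⇒ −12p = -11 ⇒ p = 11/12, and the value is (-11)·(11/12) + 9 = -13/12.
For Column: with q = P(Left), equating T's and B's payoffs gives −q − 1 = 11q − 2 ⇒ q = 1/12.

11/12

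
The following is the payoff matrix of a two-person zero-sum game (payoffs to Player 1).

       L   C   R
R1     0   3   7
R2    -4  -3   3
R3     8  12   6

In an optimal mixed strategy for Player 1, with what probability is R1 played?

2/9

Row minima: R1 → 0, R2 → -4, R3 → 6; maximin = 6.
Column maxima: L → 8, C → 12, R → 7; minimax = 7.
6 ≠ 7, so there is no saddle point; optimal play is mixed.
R2 is strictly dominated by R1, so Player 1 never plays it.
C is strictly dominated by L (it gives Player 1 strictly more in every row), so Player 2 never plays it.
On the remaining 2×2 (R1, R3 vs L, R):
Let Player 1 play R1 with probability p. Expected payoff against L: 0p + 8(1−p) = −8p + 8; against R: 7p + 6(1−p) = p + 6.
Setting these equal: −8p + 8 = p + 6 ⇒ −9p = -2 ⇒ p = 2/9, and the value is (-8)·(2/9) + 8 = 56/9.
For Player 2: with q = P(L), equating R1's and R3's payoffs gives −7q + 7 = 2q + 6 ⇒ q = 1/9.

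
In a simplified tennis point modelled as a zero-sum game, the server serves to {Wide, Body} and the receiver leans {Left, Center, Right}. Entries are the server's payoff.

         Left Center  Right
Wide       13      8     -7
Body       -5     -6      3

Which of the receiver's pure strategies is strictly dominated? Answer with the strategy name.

Left

Center holds the server's payoff strictly below Left in every row: 8 < 13, -6 < -5.
So Left is strictly dominated for the receiver.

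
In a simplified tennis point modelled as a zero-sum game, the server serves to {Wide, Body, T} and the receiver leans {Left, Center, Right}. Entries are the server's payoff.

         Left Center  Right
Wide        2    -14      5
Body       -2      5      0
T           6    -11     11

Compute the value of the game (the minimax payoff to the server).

1/3

Row minima: Wide → -14, Body → -2, T → -11; maximin = -2.
Column maxima: Left → 6, Center → 5, Right → 11; minimax = 5.
-2 ≠ 5, so there is no saddle point; optimal play is mixed.
Wide is strictly dominated by T, so the server never plays it.
Right is strictly dominated by Left (it gives the server strictly more in every row), so the receiver never plays it.
On the remaining 2×2 (Body, T vs Left, Center):
Let the server play Body with probability p. Expected payoff against Left: (-2)p + 6(1−p) = −8p + 6; against Center: 5p + (-11)(1−p) = 16p − 11.
Setting these equal: −8p + 6 = 16p − 11 ⇒ −24p = -17 ⇒ p = 17/24, and the value is (-8)·(17/24) + 6 = 1/3.
For the receiver: with q = P(Left), equating Body's and T's payoffs gives −7q + 5 = 17q − 11 ⇒ q = 2/3.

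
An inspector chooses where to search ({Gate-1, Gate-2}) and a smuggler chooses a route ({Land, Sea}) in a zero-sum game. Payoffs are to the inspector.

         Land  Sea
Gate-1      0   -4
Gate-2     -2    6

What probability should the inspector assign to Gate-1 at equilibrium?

Row minima: Gate-1 → -4, Gate-2 → -2; maximin = -2.
Column maxima: Land → 0, Sea → 6; minimax = 0.
-2 ≠ 0, so there is no saddle point; optimal play is mixed.
Let the inspector play Gate-1 with probability p. Expected payoff against Land: 0p + (-2)(1−p) = 2p − 2; against Sea: (-4)p + 6(1−p) = −10p + 6.
Setting these equal: 2p − 2 = −10p + 6 ⇒ 12p = 8 ⇒ p = 2/3, and the value is (2)·(2/3) − 2 = -2/3.
For the smuggler: with q = P(Land), equating Gate-1's and Gate-2's payoffs gives 4q − 4 = −8q + 6 ⇒ q = 5/6.

2/3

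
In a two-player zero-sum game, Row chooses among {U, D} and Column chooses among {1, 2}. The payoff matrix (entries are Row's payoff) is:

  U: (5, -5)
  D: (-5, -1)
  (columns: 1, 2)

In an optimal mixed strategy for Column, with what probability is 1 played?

2/7

Row minima: U → -5, D → -5; maximin = -5.
Column maxima: 1 → 5, 2 → -1; minimax = -1.
-5 ≠ -1, so there is no saddle point; optimal play is mixed.
Let Row play U with probability p. Expected payoff against 1: 5p + (-5)(1−p) = 10p − 5; against 2: (-5)p + (-1)(1−p) = −4p − 1.
Setting these equal: 10p − 5 = −4p − 1 ⇒ 14p = 4 ⇒ p = 2/7, and the value is (10)·(2/7) − 5 = -15/7.
For Column: with q = P(1), equating U's and D's payoffs gives 10q − 5 = −4q − 1 ⇒ q = 2/7.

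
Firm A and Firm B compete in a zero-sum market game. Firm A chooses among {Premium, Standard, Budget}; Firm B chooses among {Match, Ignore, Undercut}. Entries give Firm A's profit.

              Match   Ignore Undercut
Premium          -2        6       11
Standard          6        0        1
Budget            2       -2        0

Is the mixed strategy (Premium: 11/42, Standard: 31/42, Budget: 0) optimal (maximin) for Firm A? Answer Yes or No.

Against Match this mix gives (11/42)·(-2) + (31/42)·6 = 82/21.
Against Ignore this mix gives (11/42)·6 + (31/42)·0 = 11/7.
Against Undercut this mix gives (11/42)·11 + (31/42)·1 = 76/21.
Firm B will play Ignore, holding Firm A to 11/7. Shifting weight toward the row that does better against Ignore would raise this floor (the equalizing mix achieves 18/7 against both Ignore and Match), so the proposed strategy is not optimal.

No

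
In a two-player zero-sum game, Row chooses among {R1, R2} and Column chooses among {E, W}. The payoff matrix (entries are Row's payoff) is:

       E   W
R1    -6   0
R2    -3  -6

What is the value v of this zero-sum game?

Row minima: R1 → -6, R2 → -6; maximin = -6.
Column maxima: E → -3, W → 0; minimax = -3.
-6 ≠ -3, so there is no saddle point; optimal play is mixed.
Let Row play R1 with probability p. Expected payoff against E: (-6)p + (-3)(1−p) = −3p − 3; against W: 0p + (-6)(1−p) = 6p − 6.
Setting these equal: −3p − 3 = 6p − 6 ⇒ −9p = -3 ⇒ p = 1/3, and the value is (-3)·(1/3) − 3 = -4.
For Column: with q = P(E), equating R1's and R2's payoffs gives −6q = 3q − 6 ⇒ q = 2/3.

-4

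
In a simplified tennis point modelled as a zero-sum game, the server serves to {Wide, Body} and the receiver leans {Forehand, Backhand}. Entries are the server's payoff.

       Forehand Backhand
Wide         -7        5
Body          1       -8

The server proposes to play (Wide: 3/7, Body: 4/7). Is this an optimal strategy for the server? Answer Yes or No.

Against Forehand this mix gives (3/7)·(-7) + (4/7)·1 = -17/7.
Against Backhand this mix gives (3/7)·5 + (4/7)·(-8) = -17/7.
All of the receiver's active replies (Forehand, Backhand) yield -17/7, and no column does worse for the server. The mix makes the receiver indifferent and guarantees -17/7, so it is optimal.

Yes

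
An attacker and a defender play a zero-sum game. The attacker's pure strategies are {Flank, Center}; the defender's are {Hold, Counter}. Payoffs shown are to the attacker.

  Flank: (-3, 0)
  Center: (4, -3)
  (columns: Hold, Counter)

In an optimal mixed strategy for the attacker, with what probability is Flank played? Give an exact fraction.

Row minima: Flank → -3, Center → -3; maximin = -3.
Column maxima: Hold → 4, Counter → 0; minimax = 0.
-3 ≠ 0, so there is no saddle point; optimal play is mixed.
Let the attacker play Flank with probability p. Expected payoff against Hold: (-3)p + 4(1−p) = −7p + 4; against Counter: 0p + (-3)(1−p) = 3p − 3.
Setting these equal: −7p + 4 = 3p − 3 ⇒ −10p = -7 ⇒ p = 7/10, and the value is (-7)·(7/10) + 4 = -9/10.
For the defender: with q = P(Hold), equating Flank's and Center's payoffs gives −3q = 7q − 3 ⇒ q = 3/10.

7/10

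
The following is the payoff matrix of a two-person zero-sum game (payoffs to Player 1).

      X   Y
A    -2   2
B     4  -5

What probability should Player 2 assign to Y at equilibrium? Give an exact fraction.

Row minima: A → -2, B → -5; maximin = -2.
Column maxima: X → 4, Y → 2; minimax = 2.
-2 ≠ 2, so there is no saddle point; optimal play is mixed.
Let Player 1 play A with probability p. Expected payoff against X: (-2)p + 4(1−p) = −6p + 4; against Y: 2p + (-5)(1−p) = 7p − 5.
Setting these equal: −6p + 4 = 7p − 5 ⇒ −13p = -9 ⇒ p = 9/13, and the value is (-6)·(9/13) + 4 = -2/13.
For Player 2: with q = P(X), equating A's and B's payoffs gives −4q + 2 = 9q − 5 ⇒ q = 7/13.

6/13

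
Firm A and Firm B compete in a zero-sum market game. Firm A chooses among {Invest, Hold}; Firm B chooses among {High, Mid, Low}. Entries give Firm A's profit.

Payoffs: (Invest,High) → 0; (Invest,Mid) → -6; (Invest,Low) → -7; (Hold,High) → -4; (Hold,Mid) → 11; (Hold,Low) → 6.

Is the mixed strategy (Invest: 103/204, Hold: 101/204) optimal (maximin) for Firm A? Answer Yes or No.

No

Against High this mix gives (103/204)·0 + (101/204)·(-4) = -101/51.
Against Mid this mix gives (103/204)·(-6) + (101/204)·11 = 29/12.
Against Low this mix gives (103/204)·(-7) + (101/204)·6 = -115/204.
Firm B will play High, holding Firm A to -101/51. Shifting weight toward the row that does better against High would raise this floor (the equalizing mix achieves -28/17 against both High and Low), so the proposed strategy is not optimal.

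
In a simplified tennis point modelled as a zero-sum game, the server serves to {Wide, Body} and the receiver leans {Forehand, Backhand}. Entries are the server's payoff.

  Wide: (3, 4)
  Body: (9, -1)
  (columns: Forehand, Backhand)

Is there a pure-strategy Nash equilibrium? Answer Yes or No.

No

Row minima: Wide → 3, Body → -1; maximin = 3.
Column maxima: Forehand → 9, Backhand → 4; minimax = 4.
3 ≠ 4, so no pure-strategy equilibrium exists.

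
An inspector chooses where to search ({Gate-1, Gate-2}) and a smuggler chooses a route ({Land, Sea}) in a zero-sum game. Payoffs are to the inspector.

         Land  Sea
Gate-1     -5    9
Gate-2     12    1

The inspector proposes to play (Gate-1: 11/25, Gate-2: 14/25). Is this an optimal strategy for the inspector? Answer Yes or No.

Yes

Against Land this mix gives (11/25)·(-5) + (14/25)·12 = 113/25.
Against Sea this mix gives (11/25)·9 + (14/25)·1 = 113/25.
All of the smuggler's active replies (Land, Sea) yield 113/25, and no column does worse for the inspector. The mix makes the smuggler indifferent and guarantees 113/25, so it is optimal.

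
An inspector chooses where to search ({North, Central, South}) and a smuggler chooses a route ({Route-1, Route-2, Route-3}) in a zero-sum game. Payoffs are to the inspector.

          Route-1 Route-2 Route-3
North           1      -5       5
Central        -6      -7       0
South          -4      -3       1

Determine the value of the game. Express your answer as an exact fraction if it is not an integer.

Row minima: North → -5, Central → -7, South → -4; maximin = -4.
Column maxima: Route-1 → 1, Route-2 → -3, Route-3 → 5; minimax = -3.
-4 ≠ -3, so there is no saddle point; optimal play is mixed.
Central is strictly dominated by North, so the inspector never plays it.
Route-3 is strictly dominated by Route-1 (it gives the inspector strictly more in every row), so the smuggler never plays it.
On the remaining 2×2 (North, South vs Route-1, Route-2):
Let the inspector play North with probability p. Expected payoff against Route-1: 1p + (-4)(1−p) = 5p − 4; against Route-2: (-5)p + (-3)(1−p) = −2p − 3.
Setting these equal: 5p − 4 = −2p − 3 ⇒ 7p = 1 ⇒ p = 1/7, and the value is (5)·(1/7) − 4 = -23/7.
For the smuggler: with q = P(Route-1), equating North's and South's payoffs gives 6q − 5 = −q − 3 ⇒ q = 2/7.

-23/7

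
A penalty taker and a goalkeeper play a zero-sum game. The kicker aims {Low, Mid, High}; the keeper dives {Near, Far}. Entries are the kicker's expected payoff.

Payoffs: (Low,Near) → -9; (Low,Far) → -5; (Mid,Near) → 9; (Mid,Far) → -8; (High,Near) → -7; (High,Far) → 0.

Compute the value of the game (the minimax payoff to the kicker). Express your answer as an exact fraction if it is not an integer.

-7/3

Row minima: Low → -9, Mid → -8, High → -7; maximin = -7.
Column maxima: Near → 9, Far → 0; minimax = 0.
-7 ≠ 0, so there is no saddle point; optimal play is mixed.
Low is strictly dominated by High, so the kicker never plays it.
On the remaining 2×2 (Mid, High vs Near, Far):
Let the kicker play Mid with probability p. Expected payoff against Near: 9p + (-7)(1−p) = 16p − 7; against Far: (-8)p + 0(1−p) = −8p.
Setting these equal: 16p − 7 = −8p ⇒ 24p = 7 ⇒ p = 7/24, and the value is (16)·(7/24) − 7 = -7/3.
For the keeper: with q = P(Near), equating Mid's and High's payoffs gives 17q − 8 = −7q ⇒ q = 1/3.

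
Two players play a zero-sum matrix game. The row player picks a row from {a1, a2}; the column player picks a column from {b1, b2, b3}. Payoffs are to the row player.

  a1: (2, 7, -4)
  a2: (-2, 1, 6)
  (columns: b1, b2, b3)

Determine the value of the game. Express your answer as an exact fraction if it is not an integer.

Row minima: a1 → -4, a2 → -2; maximin = -2.
Column maxima: b1 → 2, b2 → 7, b3 → 6; minimax = 2.
-2 ≠ 2, so there is no saddle point; optimal play is mixed.
b2 is strictly dominated by b1 (it gives the row player strictly more in every row), so the column player never plays it.
On the remaining 2×2 (a1, a2 vs b1, b3):
Let the row player play a1 with probability p. Expected payoff against b1: 2p + (-2)(1−p) = 4p − 2; against b3: (-4)p + 6(1−p) = −10p + 6.
Setting these equal: 4p − 2 = −10p + 6 ⇒ 14p = 8 ⇒ p = 4/7, and the value is (4)·(4/7) − 2 = 2/7.
For the column player: with q = P(b1), equating a1's and a2's payoffs gives 6q − 4 = −8q + 6 ⇒ q = 5/7.

2/7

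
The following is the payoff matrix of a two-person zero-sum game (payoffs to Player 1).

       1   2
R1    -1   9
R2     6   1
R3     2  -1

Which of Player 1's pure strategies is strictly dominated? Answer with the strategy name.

R2 gives a strictly higher payoff than R3 against every column: 6 > 2, 1 > -1.
So R3 is strictly dominated and Player 1 never plays it.

R3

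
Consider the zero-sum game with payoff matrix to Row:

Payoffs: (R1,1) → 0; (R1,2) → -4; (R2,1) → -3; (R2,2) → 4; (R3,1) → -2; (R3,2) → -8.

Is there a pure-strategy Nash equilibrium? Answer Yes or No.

No

Row minima: R1 → -4, R2 → -3, R3 → -8; maximin = -3.
Column maxima: 1 → 0, 2 → 4; minimax = 0.
-3 ≠ 0, so no pure-strategy equilibrium exists.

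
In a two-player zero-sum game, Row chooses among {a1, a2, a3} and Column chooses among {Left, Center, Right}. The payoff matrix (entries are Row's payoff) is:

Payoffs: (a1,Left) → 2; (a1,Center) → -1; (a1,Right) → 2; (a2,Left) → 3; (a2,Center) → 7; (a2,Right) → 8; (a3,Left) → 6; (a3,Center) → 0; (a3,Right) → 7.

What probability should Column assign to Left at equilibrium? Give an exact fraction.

Row minima: a1 → -1, a2 → 3, a3 → 0; maximin = 3.
Column maxima: Left → 6, Center → 7, Right → 8; minimax = 6.
3 ≠ 6, so there is no saddle point; optimal play is mixed.
a1 is strictly dominated by a2, so Row never plays it.
With a1 eliminated, Right is strictly dominated by Left (it gives Row strictly more in every remaining row), so Column never plays it.
On the remaining 2×2 (a2, a3 vs Left, Center):
Let Row play a2 with probability p. Expected payoff against Left: 3p + 6(1−p) = −3p + 6; against Center: 7p + 0(1−p) = 7p.
Setting these equal: −3p + 6 = 7p ⇒ −10p = -6 ⇒ p = 3/5, and the value is (-3)·(3/5) + 6 = 21/5.
For Column: with q = P(Left), equating a2's and a3's payoffs gives −4q + 7 = 6q ⇒ q = 7/10.

7/10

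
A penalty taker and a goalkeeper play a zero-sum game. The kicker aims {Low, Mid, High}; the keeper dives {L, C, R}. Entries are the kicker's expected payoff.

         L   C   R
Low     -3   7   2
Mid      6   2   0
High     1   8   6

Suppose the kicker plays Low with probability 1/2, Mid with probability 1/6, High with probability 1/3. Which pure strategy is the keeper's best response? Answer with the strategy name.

If the keeper plays L, the kicker's expected payoff is (1/2)·(-3) + (1/6)·6 + (1/3)·1 = -1/6.
If the keeper plays C, the kicker's expected payoff is (1/2)·7 + (1/6)·2 + (1/3)·8 = 13/2.
If the keeper plays R, the kicker's expected payoff is (1/2)·2 + (1/6)·0 + (1/3)·6 = 3.
The keeper minimizes the kicker's payoff; the smallest is -1/6, so the best response is L.

L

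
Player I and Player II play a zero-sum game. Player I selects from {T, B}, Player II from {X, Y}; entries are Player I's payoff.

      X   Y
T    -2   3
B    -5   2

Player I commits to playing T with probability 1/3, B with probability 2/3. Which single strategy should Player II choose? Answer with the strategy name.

If Player II plays X, Player I's expected payoff is (1/3)·(-2) + (2/3)·(-5) = -4.
If Player II plays Y, Player I's expected payoff is (1/3)·3 + (2/3)·2 = 7/3.
Player II minimizes Player I's payoff; the smallest is -4, so the best response is X.

X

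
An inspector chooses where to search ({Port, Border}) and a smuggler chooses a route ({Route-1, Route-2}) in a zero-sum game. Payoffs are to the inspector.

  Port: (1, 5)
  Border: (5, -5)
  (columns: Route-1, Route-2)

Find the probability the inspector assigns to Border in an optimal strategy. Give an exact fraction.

Row minima: Port → 1, Border → -5; maximin = 1.
Column maxima: Route-1 → 5, Route-2 → 5; minimax = 5.
1 ≠ 5, so there is no saddle point; optimal play is mixed.
Let the inspector play Port with probability p. Expected payoff against Route-1: 1p + 5(1−p) = −4p + 5; against Route-2: 5p + (-5)(1−p) = 10p − 5.
Setting these equal: −4p + 5 = 10p − 5 ⇒ −14p = -10 ⇒ p = 5/7, and the value is (-4)·(5/7) + 5 = 15/7.
For the smuggler: with q = P(Route-1), equating Port's and Border's payoffs gives −4q + 5 = 10q − 5 ⇒ q = 5/7.

2/7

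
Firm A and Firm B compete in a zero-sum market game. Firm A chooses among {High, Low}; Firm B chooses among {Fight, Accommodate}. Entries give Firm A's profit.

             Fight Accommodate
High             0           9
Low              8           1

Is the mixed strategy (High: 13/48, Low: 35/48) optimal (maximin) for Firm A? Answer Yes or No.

Against Fight this mix gives (13/48)·0 + (35/48)·8 = 35/6.
Against Accommodate this mix gives (13/48)·9 + (35/48)·1 = 19/6.
Firm B will play Accommodate, holding Firm A to 19/6. Shifting weight toward the row that does better against Accommodate would raise this floor (the equalizing mix achieves 9/2 against both Accommodate and Fight), so the proposed strategy is not optimal.

No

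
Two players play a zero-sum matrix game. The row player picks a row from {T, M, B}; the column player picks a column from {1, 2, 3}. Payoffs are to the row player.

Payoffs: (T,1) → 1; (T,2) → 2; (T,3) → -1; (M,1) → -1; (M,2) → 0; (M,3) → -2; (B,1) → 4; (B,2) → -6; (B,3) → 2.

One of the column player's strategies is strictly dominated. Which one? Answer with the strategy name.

1

3 holds the row player's payoff strictly below 1 in every row: -1 < 1, -2 < -1, 2 < 4.
So 1 is strictly dominated for the column player.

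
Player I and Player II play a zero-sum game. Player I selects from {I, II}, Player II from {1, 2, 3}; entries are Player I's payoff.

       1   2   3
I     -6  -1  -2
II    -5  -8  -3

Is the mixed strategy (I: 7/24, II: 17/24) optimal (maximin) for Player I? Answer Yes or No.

No

Against 1 this mix gives (7/24)·(-6) + (17/24)·(-5) = -127/24.
Against 2 this mix gives (7/24)·(-1) + (17/24)·(-8) = -143/24.
Against 3 this mix gives (7/24)·(-2) + (17/24)·(-3) = -65/24.
Player II will play 2, holding Player I to -143/24. Shifting weight toward the row that does better against 2 would raise this floor (the equalizing mix achieves -43/8 against both 2 and 1), so the proposed strategy is not optimal.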